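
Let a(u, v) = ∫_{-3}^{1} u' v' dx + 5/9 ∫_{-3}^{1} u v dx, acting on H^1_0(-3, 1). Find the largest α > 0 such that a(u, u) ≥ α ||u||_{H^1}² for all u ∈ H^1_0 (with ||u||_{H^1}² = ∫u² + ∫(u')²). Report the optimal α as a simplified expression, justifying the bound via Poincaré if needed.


α = (80/9 + π^2)/(π^2 + 16)

Coercivity of a(·,·) on H^1_0(-3, 1) means a(u, u) ≥ α ||u||_{H^1}² for every u ∈ H^1_0.
The interval has length L = 4, and Poincaré/coercivity depend only on L. Here a(u, u) = ∫(u')² + (5/9)·∫u².
Here 0 < c = 5/9 < 1. The condition a(u,u) ≥ α||u||_{H^1}² reads (1−α)∫(u')² ≥ (α−c)∫u². Any admissible α is ≤ 1 (rapidly oscillating u have ∫u²/∫(u')² → 0), and α = 1 would force 0 ≥ (1−c)∫u², impossible since c < 1; so 1−α > 0. By the sharp Poincaré inequality on H^1_0 of an interval of length L, ∫(u')² ≥ (π/L)²∫u² with equality for the first sine mode sin(π(x−x₀)/L) (x₀ the left endpoint), so the inequality holds for all u iff (1−α)(π/L)² ≥ α − c, i.e. α ≤ ((π/L)² + c)/((π/L)² + 1) = (1 + c(L/π)²)/(1 + (L/π)²). With (π/L)² = π^2/16 and c = 5/9, the largest admissible constant is α = ((π/L)² + c)/((π/L)² + 1).
Simplifying, α = (80/9 + π^2)/(π^2 + 16).


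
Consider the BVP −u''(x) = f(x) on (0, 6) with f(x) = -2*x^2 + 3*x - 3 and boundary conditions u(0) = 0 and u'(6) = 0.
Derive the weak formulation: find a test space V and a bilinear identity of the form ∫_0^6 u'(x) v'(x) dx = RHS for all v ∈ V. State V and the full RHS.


V = {v ∈ H^1(0, 6) : v(0) = 0} (test functions vanish at x = 0 where u is specified); weak form: ∫_0^6 u'v' dx = ∫_0^6 (-2*x^2 + 3*x - 3) v dx for all v ∈ V.

Multiply both sides by a test function v and integrate from 0 to 6:
  ∫_0^6 −u''(x) v(x) dx = ∫_0^6 f(x) v(x) dx.
Integrate the LHS by parts once:
  ∫_0^6 −u'' v dx = −[u'(x) v(x)]_0^6 + ∫_0^6 u'(x) v'(x) dx.
Thus ∫_0^6 u'(x) v'(x) dx = ∫_0^6 f(x) v(x) dx + [u'(x) v(x)]_0^6.
Choose V so that boundary terms are either known or forced to vanish.
Mixed BC: u(0) = 0 (Dirichlet) and u'(6) = 0 (Neumann). Define V = {v ∈ H^1(0, 6) : v(0) = 0}. Then [u' v]_0^6 = u'(6)·v(6) − u'(0)·0 = 0.
Weak formulation: find u (satisfying any essential BC) such that ∫_0^6 u'(x) v'(x) dx = ∫_0^6 f v dx for all v ∈ V (Dirichlet at 0 absorbed into V; the Neumann datum at x = 6 is zero, so no boundary term remains).
Substituting f(x) = -2*x^2 + 3*x - 3, the right-hand side is ∫_0^6 (-2*x^2 + 3*x - 3) v dx.


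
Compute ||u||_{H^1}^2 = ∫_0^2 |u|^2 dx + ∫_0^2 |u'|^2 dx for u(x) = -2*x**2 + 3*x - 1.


||u||_{H^1}^2 = 224/15

The H^1 norm (squared) on an interval (0, L) is
  ||u||_{H^1}^2 = ∫_0^L u(x)^2 dx + ∫_0^L u'(x)^2 dx.
Compute u'(x) = 3 - 4*x.
Then u(x)^2 = 4*x**4 - 12*x**3 + 13*x**2 - 6*x + 1 and u'(x)^2 = 16*x**2 - 24*x + 9.
Integrate each monomial from 0 to 2 using ∫_0^2 c·x^n dx = c·2^(n+1)/(n+1):
  ∫_0^2 u(x)^2 dx = ∫_0^2 (4*x^4 - 12*x^3 + 13*x^2 - 6*x + 1) dx. Term by term:
    ∫_0^2 4*x^4 dx = 128/5;  ∫_0^2 -12*x^3 dx = -48;  ∫_0^2 13*x^2 dx = 104/3;
    ∫_0^2 -6*x dx = -12;  ∫_0^2 1 dx = 2.
  Sum: 128/5 − 48 + 104/3 − 12 + 2 = 34/15.
  ∫_0^2 u'(x)^2 dx = ∫_0^2 (16*x^2 - 24*x + 9) dx. Term by term:
    ∫_0^2 16*x^2 dx = 128/3;  ∫_0^2 -24*x dx = -48;  ∫_0^2 9 dx = 18.
  Sum: 128/3 − 48 + 18 = 38/3.
Adding: ||u||_{H^1}^2 = 34/15 + 38/3 = 224/15.


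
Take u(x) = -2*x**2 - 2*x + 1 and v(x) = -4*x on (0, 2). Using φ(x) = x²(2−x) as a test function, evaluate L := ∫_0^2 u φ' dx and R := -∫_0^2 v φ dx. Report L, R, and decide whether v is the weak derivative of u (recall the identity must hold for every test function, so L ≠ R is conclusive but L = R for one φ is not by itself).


LHS = 136/15, RHS = 32/5. No, v is not the weak derivative of u.

u(x) = -2*x**2 - 2*x + 1, classical derivative u'(x) = -4*x - 2.
φ(x) = x²(2−x), so φ'(x) = x*(4 - 3*x).
Note φ(0) = φ(2) = 0, so the boundary term u·φ vanishes.
LHS = ∫_0^2 u(x) φ'(x) dx = ∫_0^2 (6*x^4 - 2*x^3 - 11*x^2 + 4*x) dx. Term by term:
  ∫_0^2 6*x^4 dx = 192/5;  ∫_0^2 -2*x^3 dx = -8;  ∫_0^2 -11*x^2 dx = -88/3;
  ∫_0^2 4*x dx = 8.
Sum: 192/5 − 8 − 88/3 + 8 = 136/15.
So LHS = 136/15.
∫_0^2 v(x) φ(x) dx = ∫_0^2 (4*x^4 - 8*x^3) dx. Term by term:
  ∫_0^2 4*x^4 dx = 128/5;  ∫_0^2 -8*x^3 dx = -32.
Sum: 128/5 − 32 = -32/5.
So RHS = -∫_0^2 v(x) φ(x) dx = 32/5.
LHS − RHS = 8/3 ≠ 0, so the identity fails.
(For a valid weak derivative the identity must hold for EVERY test function, in particular this one. The failure shows v is NOT the weak derivative of u.)
Correct weak derivative would be u'(x) = -4*x - 2.


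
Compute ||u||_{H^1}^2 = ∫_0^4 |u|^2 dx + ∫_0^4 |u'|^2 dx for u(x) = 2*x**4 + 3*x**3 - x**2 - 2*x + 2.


||u||_{H^1}^2 = 148207712/315

The H^1 norm (squared) on an interval (0, L) is
  ||u||_{H^1}^2 = ∫_0^L u(x)^2 dx + ∫_0^L u'(x)^2 dx.
Compute u'(x) = 8*x**3 + 9*x**2 - 2*x - 2.
Then u(x)^2 = 4*x**8 + 12*x**7 + 5*x**6 - 14*x**5 - 3*x**4 + 16*x**3 - 8*x + 4 and u'(x)^2 = 64*x**6 + 144*x**5 + 49*x**4 - 68*x**3 - 32*x**2 + 8*x + 4.
Integrate each monomial from 0 to 4 using ∫_0^4 c·x^n dx = c·4^(n+1)/(n+1):
  ∫_0^4 u(x)^2 dx = ∫_0^4 (4*x^8 + 12*x^7 + 5*x^6 - 14*x^5 - 3*x^4 + 16*x^3 - 8*x + 4) dx. Term by term:
    ∫_0^4 4*x^8 dx = 1048576/9;  ∫_0^4 12*x^7 dx = 98304;  ∫_0^4 5*x^6 dx = 81920/7;
    ∫_0^4 -14*x^5 dx = -28672/3;  ∫_0^4 -3*x^4 dx = -3072/5;  ∫_0^4 16*x^3 dx = 1024;
    ∫_0^4 -8*x dx = -64;  ∫_0^4 4 dx = 16.
  Sum: 1048576/9 + 98304 + 81920/7 − 28672/3 − 3072/5 + 1024 − 64 + 16 = 68455664/315.
  ∫_0^4 u'(x)^2 dx = ∫_0^4 (64*x^6 + 144*x^5 + 49*x^4 - 68*x^3 - 32*x^2 + 8*x + 4) dx. Term by term:
    ∫_0^4 64*x^6 dx = 1048576/7;  ∫_0^4 144*x^5 dx = 98304;  ∫_0^4 49*x^4 dx = 50176/5;
    ∫_0^4 -68*x^3 dx = -4352;  ∫_0^4 -32*x^2 dx = -2048/3;  ∫_0^4 8*x dx = 64;
    ∫_0^4 4 dx = 16.
  Sum: 1048576/7 + 98304 + 50176/5 − 4352 − 2048/3 + 64 + 16 = 26584016/105.
Adding: ||u||_{H^1}^2 = 68455664/315 + 26584016/105 = 148207712/315.


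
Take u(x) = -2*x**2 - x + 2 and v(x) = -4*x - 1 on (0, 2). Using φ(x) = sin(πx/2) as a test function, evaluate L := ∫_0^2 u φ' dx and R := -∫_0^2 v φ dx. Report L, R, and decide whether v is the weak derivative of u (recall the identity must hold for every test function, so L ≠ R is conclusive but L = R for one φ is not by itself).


LHS = 20/π, RHS = 20/π. Yes, v = u' weakly.

u(x) = -2*x**2 - x + 2, classical derivative u'(x) = -4*x - 1.
φ(x) = sin(πx/2), so φ'(x) = π*cos(π*x/2)/2.
Note φ(0) = φ(2) = 0, so the boundary term u·φ vanishes.
LHS = ∫_0^2 u(x) φ'(x) dx = ∫_0^2 (-π*x^2*cos(π*x/2) - π*x*cos(π*x/2)/2 + π*cos(π*x/2)) dx. Term by term:
  ∫_0^2 π*cos(π*x/2) dx = 0;  ∫_0^2 -π*x^2*cos(π*x/2) dx = 16/π;  ∫_0^2 -π*x*cos(π*x/2)/2 dx = 4/π.
Sum: 0 + 16/π + 4/π = 20/π.
So LHS = 20/π.
∫_0^2 v(x) φ(x) dx = ∫_0^2 (-4*x*sin(π*x/2) - sin(π*x/2)) dx. Term by term:
  ∫_0^2 -sin(π*x/2) dx = -4/π;  ∫_0^2 -4*x*sin(π*x/2) dx = -16/π.
Sum: -4/π − 16/π = -20/π.
So RHS = -∫_0^2 v(x) φ(x) dx = 20/π.
LHS = RHS, so the identity holds for this test φ.
Moreover u is smooth here and v(x) = u'(x) = -4*x - 1 pointwise, so the identity holds for every test function. Hence v is the weak derivative of u.


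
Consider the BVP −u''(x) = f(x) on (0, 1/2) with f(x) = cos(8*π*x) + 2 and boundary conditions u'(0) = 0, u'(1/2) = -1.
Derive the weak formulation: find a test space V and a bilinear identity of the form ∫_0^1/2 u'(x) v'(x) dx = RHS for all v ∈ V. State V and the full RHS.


V = H^1(0, 1/2) (v unrestricted at boundary; u is determined up to an additive constant); weak form: ∫_0^1/2 u'v' dx = ∫_0^1/2 (cos(8*π*x) + 2) v dx − v(1/2) for all v ∈ V.

Multiply both sides by a test function v and integrate from 0 to 1/2:
  ∫_0^1/2 −u''(x) v(x) dx = ∫_0^1/2 f(x) v(x) dx.
Integrate the LHS by parts once:
  ∫_0^1/2 −u'' v dx = −[u'(x) v(x)]_0^1/2 + ∫_0^1/2 u'(x) v'(x) dx.
Thus ∫_0^1/2 u'(x) v'(x) dx = ∫_0^1/2 f(x) v(x) dx + [u'(x) v(x)]_0^1/2.
Choose V so that boundary terms are either known or forced to vanish.
u has inhomogeneous Neumann u'(0) = 0, u'(1/2) = -1. [u' v]_0^1/2 = (-1)·v(1/2) − (0)·v(0) = − v(1/2). Take V = H^1(0, 1/2); boundary term becomes part of RHS.
Weak formulation: find u (satisfying any essential BC) such that ∫_0^1/2 u'(x) v'(x) dx = ∫_0^1/2 f v dx − v(1/2) for all v ∈ V (Neumann data are natural BCs: they enter the RHS as boundary terms).
Substituting f(x) = cos(8*π*x) + 2, the right-hand side is ∫_0^1/2 (cos(8*π*x) + 2) v dx − v(1/2).
Compatibility check (pure Neumann): taking v ≡ 1 ∈ V gives 0 = ∫_0^1/2 f dx + (-1) − (0), i.e. ∫_0^1/2 f dx must equal u'(0) − u'(1/2) = 1. Indeed ∫_0^1/2 (cos(8*π*x) + 2) dx = 1, so the data are compatible. The solution is then unique only up to an additive constant (fix it e.g. by requiring ∫_0^1/2 u dx = 0).


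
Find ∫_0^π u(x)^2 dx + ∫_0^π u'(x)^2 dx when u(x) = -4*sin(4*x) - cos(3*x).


||u||_{H^1(0,π)}^2 = 640/7 + 141*π

u'(x) = 3*sin(3*x) - 16*cos(4*x).
Expand u² and (u')² and integrate term by term on (0, π), using: for integers n ≥ 1, ∫_0^π sin²(nx) dx = ∫_0^π cos²(nx) dx = π/2; for n ≠ n', ∫_0^π sin(nx)sin(n'x) dx = ∫_0^π cos(nx)cos(n'x) dx = 0; and by product-to-sum, ∫_0^π sin(nx)cos(n'x) dx = ½∫_0^π [sin((n+n')x) + sin((n−n')x)] dx, which is 0 when n+n' is even and 2n/(n²−n'²) when n+n' is odd (it need not vanish on (0, π)).
  u² squared terms: (-1)²·∫cos(3x)² dx = 1·π/2 = π/2;  (-4)²·∫sin(4x)² dx = 16·π/2 = 8*π.
  u² cross terms: 2·(-1)·(-4)·∫cos(3x)·sin(4x) dx = 8·(8/7) = 64/7.
  So ∫_0^π u² dx = π/2 + 8*π + 64/7 = 64/7 + 17*π/2.
  (u')² squared terms: (-16)²·∫cos(4x)² dx = 256·π/2 = 128*π;  (3)²·∫sin(3x)² dx = 9·π/2 = 9*π/2.
  (u')² cross terms: 2·(-16)·(3)·∫cos(4x)·sin(3x) dx = -96·(-6/7) = 576/7.
  So ∫_0^π (u')² dx = 128*π + 9*π/2 + 576/7 = 576/7 + 265*π/2.
||u||_{H^1}^2 = (64/7 + 17*π/2) + (576/7 + 265*π/2) = 640/7 + 141*π.


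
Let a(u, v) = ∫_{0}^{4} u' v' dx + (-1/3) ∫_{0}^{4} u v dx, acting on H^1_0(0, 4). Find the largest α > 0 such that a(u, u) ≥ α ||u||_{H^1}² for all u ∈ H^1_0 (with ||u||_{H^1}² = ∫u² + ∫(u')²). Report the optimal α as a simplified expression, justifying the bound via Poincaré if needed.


α = (-16/3 + π^2)/(π^2 + 16)

Coercivity of a(·,·) on H^1_0(0, 4) means a(u, u) ≥ α ||u||_{H^1}² for every u ∈ H^1_0.
The interval has length L = 4, and Poincaré/coercivity depend only on L. Here a(u, u) = ∫(u')² + (-1/3)·∫u².
Here c = -1/3 < 0 with |c| < (π/L)² = π^2/16, so coercivity still holds. The condition a(u,u) ≥ α||u||_{H^1}² reads (1−α)∫(u')² ≥ (α−c)∫u². Any admissible α is ≤ 1 (rapidly oscillating u have ∫u²/∫(u')² → 0), and α = 1 would force 0 ≥ (1−c)∫u², impossible since c < 1; so 1−α > 0. By the sharp Poincaré inequality on H^1_0 of an interval of length L, ∫(u')² ≥ (π/L)²∫u² with equality for the first sine mode sin(π(x−x₀)/L) (x₀ the left endpoint), so the inequality holds for all u iff (1−α)(π/L)² ≥ α − c, i.e. α ≤ ((π/L)² + c)/((π/L)² + 1) = (1 + c(L/π)²)/(1 + (L/π)²). (Direct route, valid since c ≤ 0: Poincaré gives c∫u² ≥ c(L/π)²∫(u')², so a(u,u) ≥ (1 + c(L/π)²)∫(u')², while ||u||_{H^1}² ≤ (1 + (L/π)²)∫(u')²; dividing yields the same α.) With (π/L)² = π^2/16 and c = -1/3, the largest admissible constant is α = ((π/L)² + c)/((π/L)² + 1).
Simplifying, α = (-16/3 + π^2)/(π^2 + 16).


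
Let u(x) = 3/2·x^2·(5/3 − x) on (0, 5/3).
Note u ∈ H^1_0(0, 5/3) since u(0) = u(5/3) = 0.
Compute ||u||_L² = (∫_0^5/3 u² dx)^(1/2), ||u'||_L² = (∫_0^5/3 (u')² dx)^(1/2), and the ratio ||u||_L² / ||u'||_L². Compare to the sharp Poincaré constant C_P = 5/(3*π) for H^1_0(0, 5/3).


||u||_L² / ||u'||_L² = 5*sqrt(14)/42 < C_P = 5/(3*π).

u(x) = 3/2·x^2·(5/3 − x), so u'(x) = x*(10 - 9*x)/2.
u(x) = 3/2·x^2·(5/3 − x) vanishes at x = 0 and x = 5/3, so u ∈ H^1_0(0, 5/3). Differentiate via the product rule and integrate the resulting polynomials term by term.
  ∫_0^5/3 u² dx = ∫_0^5/3 (9*x^6/4 - 15*x^5/2 + 25*x^4/4) dx. Term by term:
    ∫_0^5/3 9*x^6/4 dx = 78125/6804;  ∫_0^5/3 -15*x^5/2 dx = -78125/2916;  ∫_0^5/3 25*x^4/4 dx = 15625/972.
  Sum: 78125/6804 − 78125/2916 + 15625/972 = 15625/20412.
  ∫_0^5/3 (u')² dx = ∫_0^5/3 (81*x^4/4 - 45*x^3 + 25*x^2) dx. Term by term:
    ∫_0^5/3 81*x^4/4 dx = 625/12;  ∫_0^5/3 -45*x^3 dx = -3125/36;  ∫_0^5/3 25*x^2 dx = 3125/81.
  Sum: 625/12 − 3125/36 + 3125/81 = 625/162.
∫_0^5/3 u² dx = 15625/20412, so ||u||_L² = 125*sqrt(7)/378.
∫_0^5/3 (u')² dx = 625/162, so ||u'||_L² = 25*sqrt(2)/18.
Ratio ||u||_L² / ||u'||_L² = 5*sqrt(14)/42.
Sharp Poincaré constant on H^1_0(0, 5/3) is C_P = L/π = 5/(3*π), achieved by sin(3*π/5·x).
A polynomial bump cannot attain the sharp Poincaré constant (only the first sine eigenfunction does), so the ratio is strictly less than C_P, consistent with ||u||_L² ≤ C_P ||u'||_L².


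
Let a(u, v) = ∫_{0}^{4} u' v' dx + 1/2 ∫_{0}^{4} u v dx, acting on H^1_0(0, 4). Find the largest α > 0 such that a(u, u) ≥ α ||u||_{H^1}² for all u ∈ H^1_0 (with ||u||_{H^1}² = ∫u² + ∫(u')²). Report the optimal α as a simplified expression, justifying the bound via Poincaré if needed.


α = (8 + π^2)/(π^2 + 16)

Coercivity of a(·,·) on H^1_0(0, 4) means a(u, u) ≥ α ||u||_{H^1}² for every u ∈ H^1_0.
The interval has length L = 4, and Poincaré/coercivity depend only on L. Here a(u, u) = ∫(u')² + (1/2)·∫u².
Here 0 < c = 1/2 < 1. The condition a(u,u) ≥ α||u||_{H^1}² reads (1−α)∫(u')² ≥ (α−c)∫u². Any admissible α is ≤ 1 (rapidly oscillating u have ∫u²/∫(u')² → 0), and α = 1 would force 0 ≥ (1−c)∫u², impossible since c < 1; so 1−α > 0. By the sharp Poincaré inequality on H^1_0 of an interval of length L, ∫(u')² ≥ (π/L)²∫u² with equality for the first sine mode sin(π(x−x₀)/L) (x₀ the left endpoint), so the inequality holds for all u iff (1−α)(π/L)² ≥ α − c, i.e. α ≤ ((π/L)² + c)/((π/L)² + 1) = (1 + c(L/π)²)/(1 + (L/π)²). With (π/L)² = π^2/16 and c = 1/2, the largest admissible constant is α = ((π/L)² + c)/((π/L)² + 1).
Simplifying, α = (8 + π^2)/(π^2 + 16).


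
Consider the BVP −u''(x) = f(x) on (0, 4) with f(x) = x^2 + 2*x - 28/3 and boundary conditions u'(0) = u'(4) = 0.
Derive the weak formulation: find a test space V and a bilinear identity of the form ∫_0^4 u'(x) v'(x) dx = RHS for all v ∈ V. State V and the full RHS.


V = H^1(0, 4) (no boundary constraint on v; u is determined up to an additive constant); weak form: ∫_0^4 u'v' dx = ∫_0^4 (x^2 + 2*x - 28/3) v dx for all v ∈ V.

Multiply both sides by a test function v and integrate from 0 to 4:
  ∫_0^4 −u''(x) v(x) dx = ∫_0^4 f(x) v(x) dx.
Integrate the LHS by parts once:
  ∫_0^4 −u'' v dx = −[u'(x) v(x)]_0^4 + ∫_0^4 u'(x) v'(x) dx.
Thus ∫_0^4 u'(x) v'(x) dx = ∫_0^4 f(x) v(x) dx + [u'(x) v(x)]_0^4.
Choose V so that boundary terms are either known or forced to vanish.
u has homogeneous Neumann: u'(0) = u'(4) = 0. So [u' v]_0^4 = 0·v(4) − 0·v(0) = 0 for any v; take V = H^1(0, 4).
Weak formulation: find u (satisfying any essential BC) such that ∫_0^4 u'(x) v'(x) dx = ∫_0^4 f v dx for all v ∈ V (homogeneous Neumann, so boundary terms vanish).
Substituting f(x) = x^2 + 2*x - 28/3, the right-hand side is ∫_0^4 (x^2 + 2*x - 28/3) v dx.
Compatibility check (pure Neumann): taking v ≡ 1 ∈ V gives 0 = ∫_0^4 f dx + (0) − (0), i.e. ∫_0^4 f dx must equal u'(0) − u'(4) = 0. Indeed ∫_0^4 (x^2 + 2*x - 28/3) dx = 0, so the data are compatible. The solution is then unique only up to an additive constant (fix it e.g. by requiring ∫_0^4 u dx = 0).


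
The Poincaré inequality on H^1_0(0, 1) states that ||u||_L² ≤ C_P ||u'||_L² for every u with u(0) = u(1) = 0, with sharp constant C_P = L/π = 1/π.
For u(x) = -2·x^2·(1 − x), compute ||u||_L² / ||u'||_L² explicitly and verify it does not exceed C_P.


||u||_L² / ||u'||_L² = sqrt(14)/14 < C_P = 1/π.

u(x) = -2·x^2·(1 − x), so u'(x) = 2*x*(3*x - 2).
u(x) = -2·x^2·(1 − x) vanishes at x = 0 and x = 1, so u ∈ H^1_0(0, 1). Differentiate via the product rule and integrate the resulting polynomials term by term.
  ∫_0^1 u² dx = ∫_0^1 (4*x^6 - 8*x^5 + 4*x^4) dx. Term by term:
    ∫_0^1 4*x^6 dx = 4/7;  ∫_0^1 -8*x^5 dx = -4/3;  ∫_0^1 4*x^4 dx = 4/5.
  Sum: 4/7 − 4/3 + 4/5 = 4/105.
  ∫_0^1 (u')² dx = ∫_0^1 (36*x^4 - 48*x^3 + 16*x^2) dx. Term by term:
    ∫_0^1 36*x^4 dx = 36/5;  ∫_0^1 -48*x^3 dx = -12;  ∫_0^1 16*x^2 dx = 16/3.
  Sum: 36/5 − 12 + 16/3 = 8/15.
∫_0^1 u² dx = 4/105, so ||u||_L² = 2*sqrt(105)/105.
∫_0^1 (u')² dx = 8/15, so ||u'||_L² = 2*sqrt(30)/15.
Ratio ||u||_L² / ||u'||_L² = sqrt(14)/14.
Sharp Poincaré constant on H^1_0(0, 1) is C_P = L/π = 1/π, achieved by sin(π·x).
A polynomial bump cannot attain the sharp Poincaré constant (only the first sine eigenfunction does), so the ratio is strictly less than C_P, consistent with ||u||_L² ≤ C_P ||u'||_L².


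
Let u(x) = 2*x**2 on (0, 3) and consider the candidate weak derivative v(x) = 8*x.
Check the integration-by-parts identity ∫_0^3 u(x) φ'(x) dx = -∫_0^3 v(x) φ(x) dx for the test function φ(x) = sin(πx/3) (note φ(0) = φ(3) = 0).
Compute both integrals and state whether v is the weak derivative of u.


LHS = -36/π, RHS = -72/π. No, v is not the weak derivative of u.

u(x) = 2*x**2, classical derivative u'(x) = 4*x.
φ(x) = sin(πx/3), so φ'(x) = π*cos(π*x/3)/3.
Note φ(0) = φ(3) = 0, so the boundary term u·φ vanishes.
LHS = ∫_0^3 u(x) φ'(x) dx = ∫_0^3 (2*π*x^2*cos(π*x/3)/3) dx. Term by term:
  ∫_0^3 2*π*x^2*cos(π*x/3)/3 dx = -36/π.
So LHS = -36/π.
∫_0^3 v(x) φ(x) dx = ∫_0^3 (8*x*sin(π*x/3)) dx. Term by term:
  ∫_0^3 8*x*sin(π*x/3) dx = 72/π.
So RHS = -∫_0^3 v(x) φ(x) dx = -72/π.
LHS − RHS = 36/π ≠ 0, so the identity fails.
(For a valid weak derivative the identity must hold for EVERY test function, in particular this one. The failure shows v is NOT the weak derivative of u.)
Correct weak derivative would be u'(x) = 4*x.


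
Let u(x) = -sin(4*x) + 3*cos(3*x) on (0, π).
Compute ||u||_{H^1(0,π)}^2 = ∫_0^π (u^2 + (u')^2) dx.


||u||_{H^1(0,π)}^2 = -480/7 + 107*π/2

u'(x) = -9*sin(3*x) - 4*cos(4*x).
Expand u² and (u')² and integrate term by term on (0, π), using: for integers n ≥ 1, ∫_0^π sin²(nx) dx = ∫_0^π cos²(nx) dx = π/2; for n ≠ n', ∫_0^π sin(nx)sin(n'x) dx = ∫_0^π cos(nx)cos(n'x) dx = 0; and by product-to-sum, ∫_0^π sin(nx)cos(n'x) dx = ½∫_0^π [sin((n+n')x) + sin((n−n')x)] dx, which is 0 when n+n' is even and 2n/(n²−n'²) when n+n' is odd (it need not vanish on (0, π)).
  u² squared terms: (-1)²·∫sin(4x)² dx = 1·π/2 = π/2;  (3)²·∫cos(3x)² dx = 9·π/2 = 9*π/2.
  u² cross terms: 2·(-1)·(3)·∫sin(4x)·cos(3x) dx = -6·(8/7) = -48/7.
  So ∫_0^π u² dx = π/2 + 9*π/2 − 48/7 = -48/7 + 5*π.
  (u')² squared terms: (-9)²·∫sin(3x)² dx = 81·π/2 = 81*π/2;  (-4)²·∫cos(4x)² dx = 16·π/2 = 8*π.
  (u')² cross terms: 2·(-9)·(-4)·∫sin(3x)·cos(4x) dx = 72·(-6/7) = -432/7.
  So ∫_0^π (u')² dx = 81*π/2 + 8*π − 432/7 = -432/7 + 97*π/2.
||u||_{H^1}^2 = (-48/7 + 5*π) + (-432/7 + 97*π/2) = -480/7 + 107*π/2.


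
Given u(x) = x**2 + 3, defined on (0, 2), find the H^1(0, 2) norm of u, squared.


||u||_{H^1}^2 = 766/15

The H^1 norm (squared) on an interval (0, L) is
  ||u||_{H^1}^2 = ∫_0^L u(x)^2 dx + ∫_0^L u'(x)^2 dx.
Compute u'(x) = 2*x.
Then u(x)^2 = x**4 + 6*x**2 + 9 and u'(x)^2 = 4*x**2.
Integrate each monomial from 0 to 2 using ∫_0^2 c·x^n dx = c·2^(n+1)/(n+1):
  ∫_0^2 u(x)^2 dx = ∫_0^2 (x^4 + 6*x^2 + 9) dx. Term by term:
    ∫_0^2 x^4 dx = 32/5;  ∫_0^2 6*x^2 dx = 16;  ∫_0^2 9 dx = 18.
  Sum: 32/5 + 16 + 18 = 202/5.
  ∫_0^2 u'(x)^2 dx = ∫_0^2 (4*x^2) dx. Term by term:
    ∫_0^2 4*x^2 dx = 32/3.
Adding: ||u||_{H^1}^2 = 202/5 + 32/3 = 766/15.


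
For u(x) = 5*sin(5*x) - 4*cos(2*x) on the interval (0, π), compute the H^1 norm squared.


||u||_{H^1(0,π)}^2 = -2000/21 + 365*π

u'(x) = 8*sin(2*x) + 25*cos(5*x).
Expand u² and (u')² and integrate term by term on (0, π), using: for integers n ≥ 1, ∫_0^π sin²(nx) dx = ∫_0^π cos²(nx) dx = π/2; for n ≠ n', ∫_0^π sin(nx)sin(n'x) dx = ∫_0^π cos(nx)cos(n'x) dx = 0; and by product-to-sum, ∫_0^π sin(nx)cos(n'x) dx = ½∫_0^π [sin((n+n')x) + sin((n−n')x)] dx, which is 0 when n+n' is even and 2n/(n²−n'²) when n+n' is odd (it need not vanish on (0, π)).
  u² squared terms: (-4)²·∫cos(2x)² dx = 16·π/2 = 8*π;  (5)²·∫sin(5x)² dx = 25·π/2 = 25*π/2.
  u² cross terms: 2·(-4)·(5)·∫cos(2x)·sin(5x) dx = -40·(10/21) = -400/21.
  So ∫_0^π u² dx = 8*π + 25*π/2 − 400/21 = -400/21 + 41*π/2.
  (u')² squared terms: (8)²·∫sin(2x)² dx = 64·π/2 = 32*π;  (25)²·∫cos(5x)² dx = 625·π/2 = 625*π/2.
  (u')² cross terms: 2·(8)·(25)·∫sin(2x)·cos(5x) dx = 400·(-4/21) = -1600/21.
  So ∫_0^π (u')² dx = 32*π + 625*π/2 − 1600/21 = -1600/21 + 689*π/2.
||u||_{H^1}^2 = (-400/21 + 41*π/2) + (-1600/21 + 689*π/2) = -2000/21 + 365*π.


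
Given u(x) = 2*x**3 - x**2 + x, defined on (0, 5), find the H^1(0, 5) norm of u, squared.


||u||_{H^1}^2 = 2370985/42

The H^1 norm (squared) on an interval (0, L) is
  ||u||_{H^1}^2 = ∫_0^L u(x)^2 dx + ∫_0^L u'(x)^2 dx.
Compute u'(x) = 6*x**2 - 2*x + 1.
Then u(x)^2 = 4*x**6 - 4*x**5 + 5*x**4 - 2*x**3 + x**2 and u'(x)^2 = 36*x**4 - 24*x**3 + 16*x**2 - 4*x + 1.
Integrate each monomial from 0 to 5 using ∫_0^5 c·x^n dx = c·5^(n+1)/(n+1):
  ∫_0^5 u(x)^2 dx = ∫_0^5 (4*x^6 - 4*x^5 + 5*x^4 - 2*x^3 + x^2) dx. Term by term:
    ∫_0^5 4*x^6 dx = 312500/7;  ∫_0^5 -4*x^5 dx = -31250/3;  ∫_0^5 5*x^4 dx = 3125;
    ∫_0^5 -2*x^3 dx = -625/2;  ∫_0^5 x^2 dx = 125/3.
  Sum: 312500/7 − 31250/3 + 3125 − 625/2 + 125/3 = 519125/14.
  ∫_0^5 u'(x)^2 dx = ∫_0^5 (36*x^4 - 24*x^3 + 16*x^2 - 4*x + 1) dx. Term by term:
    ∫_0^5 36*x^4 dx = 22500;  ∫_0^5 -24*x^3 dx = -3750;  ∫_0^5 16*x^2 dx = 2000/3;
    ∫_0^5 -4*x dx = -50;  ∫_0^5 1 dx = 5.
  Sum: 22500 − 3750 + 2000/3 − 50 + 5 = 58115/3.
Adding: ||u||_{H^1}^2 = 519125/14 + 58115/3 = 2370985/42.


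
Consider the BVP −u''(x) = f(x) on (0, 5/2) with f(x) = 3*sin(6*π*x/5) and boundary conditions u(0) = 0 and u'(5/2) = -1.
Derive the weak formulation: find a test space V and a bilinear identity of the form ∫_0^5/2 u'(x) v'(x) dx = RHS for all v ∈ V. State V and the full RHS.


V = {v ∈ H^1(0, 5/2) : v(0) = 0} (test functions vanish at x = 0 where u is specified); weak form: ∫_0^5/2 u'v' dx = ∫_0^5/2 (3*sin(6*π*x/5)) v dx − v(5/2) for all v ∈ V.

Multiply both sides by a test function v and integrate from 0 to 5/2:
  ∫_0^5/2 −u''(x) v(x) dx = ∫_0^5/2 f(x) v(x) dx.
Integrate the LHS by parts once:
  ∫_0^5/2 −u'' v dx = −[u'(x) v(x)]_0^5/2 + ∫_0^5/2 u'(x) v'(x) dx.
Thus ∫_0^5/2 u'(x) v'(x) dx = ∫_0^5/2 f(x) v(x) dx + [u'(x) v(x)]_0^5/2.
Choose V so that boundary terms are either known or forced to vanish.
Mixed BC: u(0) = 0 (Dirichlet) and u'(5/2) = -1 (Neumann). Define V = {v ∈ H^1(0, 5/2) : v(0) = 0}. Then [u' v]_0^5/2 = u'(5/2)·v(5/2) − u'(0)·0 = − v(5/2).
Weak formulation: find u (satisfying any essential BC) such that ∫_0^5/2 u'(x) v'(x) dx = ∫_0^5/2 f v dx − v(5/2) for all v ∈ V (Dirichlet at 0 absorbed into V; Neumann datum at x = 5/2 contributes the boundary term).
Substituting f(x) = 3*sin(6*π*x/5), the right-hand side is ∫_0^5/2 (3*sin(6*π*x/5)) v dx − v(5/2).


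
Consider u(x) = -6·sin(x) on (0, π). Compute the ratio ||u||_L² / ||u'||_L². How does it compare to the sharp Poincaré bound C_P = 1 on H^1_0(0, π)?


||u||_L² / ||u'||_L² = 1 = C_P.

u(x) = -6·sin(x), so u'(x) = -6*cos(x).
Writing u(x) = A·sin(kπx/L) with A = -6 and k = 1, use ∫_0^L sin²(kπx/L) dx = L/2 and ∫_0^L cos²(kπx/L) dx = L/2.
u² = 36·sin²(x) and (u')² = 36·cos²(x), and each of sin², cos² integrates to L/2 = π/2 over (0, π).
∫_0^π u² dx = 18*π, so ||u||_L² = 3*sqrt(2)*sqrt(π).
∫_0^π (u')² dx = 18*π, so ||u'||_L² = 3*sqrt(2)*sqrt(π).
Ratio ||u||_L² / ||u'||_L² = 1.
Sharp Poincaré constant on H^1_0(0, π) is C_P = L/π = 1, achieved by sin(x).
This is the k = 1 eigenfunction (up to amplitude), so the ratio equals the sharp Poincaré constant exactly.


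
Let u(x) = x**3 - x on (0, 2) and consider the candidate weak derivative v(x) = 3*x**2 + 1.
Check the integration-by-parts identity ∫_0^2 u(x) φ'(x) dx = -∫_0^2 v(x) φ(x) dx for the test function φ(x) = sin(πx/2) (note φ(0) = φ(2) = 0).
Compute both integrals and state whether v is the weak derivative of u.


LHS = -20/π + 96/π^3, RHS = -28/π + 96/π^3. No, v is not the weak derivative of u.

u(x) = x**3 - x, classical derivative u'(x) = 3*x**2 - 1.
φ(x) = sin(πx/2), so φ'(x) = π*cos(π*x/2)/2.
Note φ(0) = φ(2) = 0, so the boundary term u·φ vanishes.
LHS = ∫_0^2 u(x) φ'(x) dx = ∫_0^2 (π*x^3*cos(π*x/2)/2 - π*x*cos(π*x/2)/2) dx. Term by term:
  ∫_0^2 π*x^3*cos(π*x/2)/2 dx = -24/π + 96/π^3;  ∫_0^2 -π*x*cos(π*x/2)/2 dx = 4/π.
Sum: -24/π + 96/π^3 + 4/π = -20/π + 96/π^3.
So LHS = -20/π + 96/π^3.
∫_0^2 v(x) φ(x) dx = ∫_0^2 (3*x^2*sin(π*x/2) + sin(π*x/2)) dx. Term by term:
  ∫_0^2 3*x^2*sin(π*x/2) dx = -96/π^3 + 24/π;  ∫_0^2 sin(π*x/2) dx = 4/π.
Sum: -96/π^3 + 24/π + 4/π = -96/π^3 + 28/π.
So RHS = -∫_0^2 v(x) φ(x) dx = -28/π + 96/π^3.
LHS − RHS = 8/π ≠ 0, so the identity fails.
(For a valid weak derivative the identity must hold for EVERY test function, in particular this one. The failure shows v is NOT the weak derivative of u.)
Correct weak derivative would be u'(x) = 3*x**2 - 1.


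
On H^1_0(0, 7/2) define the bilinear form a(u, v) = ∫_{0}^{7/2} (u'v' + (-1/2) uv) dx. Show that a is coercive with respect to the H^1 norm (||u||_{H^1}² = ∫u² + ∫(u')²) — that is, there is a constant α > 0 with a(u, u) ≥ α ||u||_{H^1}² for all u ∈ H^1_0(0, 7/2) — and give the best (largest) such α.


α = (-49 + 8*π^2)/(2*(4*π^2 + 49))

Coercivity of a(·,·) on H^1_0(0, 7/2) means a(u, u) ≥ α ||u||_{H^1}² for every u ∈ H^1_0.
The interval has length L = 7/2, and Poincaré/coercivity depend only on L. Here a(u, u) = ∫(u')² + (-1/2)·∫u².
Here c = -1/2 < 0 with |c| < (π/L)² = 4*π^2/49, so coercivity still holds. The condition a(u,u) ≥ α||u||_{H^1}² reads (1−α)∫(u')² ≥ (α−c)∫u². Any admissible α is ≤ 1 (rapidly oscillating u have ∫u²/∫(u')² → 0), and α = 1 would force 0 ≥ (1−c)∫u², impossible since c < 1; so 1−α > 0. By the sharp Poincaré inequality on H^1_0 of an interval of length L, ∫(u')² ≥ (π/L)²∫u² with equality for the first sine mode sin(π(x−x₀)/L) (x₀ the left endpoint), so the inequality holds for all u iff (1−α)(π/L)² ≥ α − c, i.e. α ≤ ((π/L)² + c)/((π/L)² + 1) = (1 + c(L/π)²)/(1 + (L/π)²). (Direct route, valid since c ≤ 0: Poincaré gives c∫u² ≥ c(L/π)²∫(u')², so a(u,u) ≥ (1 + c(L/π)²)∫(u')², while ||u||_{H^1}² ≤ (1 + (L/π)²)∫(u')²; dividing yields the same α.) With (π/L)² = 4*π^2/49 and c = -1/2, the largest admissible constant is α = ((π/L)² + c)/((π/L)² + 1).
Simplifying, α = (-49 + 8*π^2)/(2*(4*π^2 + 49)).


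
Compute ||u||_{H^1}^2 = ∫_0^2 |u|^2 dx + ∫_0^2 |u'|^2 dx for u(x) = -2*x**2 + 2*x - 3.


||u||_{H^1}^2 = 734/15

The H^1 norm (squared) on an interval (0, L) is
  ||u||_{H^1}^2 = ∫_0^L u(x)^2 dx + ∫_0^L u'(x)^2 dx.
Compute u'(x) = 2 - 4*x.
Then u(x)^2 = 4*x**4 - 8*x**3 + 16*x**2 - 12*x + 9 and u'(x)^2 = 16*x**2 - 16*x + 4.
Integrate each monomial from 0 to 2 using ∫_0^2 c·x^n dx = c·2^(n+1)/(n+1):
  ∫_0^2 u(x)^2 dx = ∫_0^2 (4*x^4 - 8*x^3 + 16*x^2 - 12*x + 9) dx. Term by term:
    ∫_0^2 4*x^4 dx = 128/5;  ∫_0^2 -8*x^3 dx = -32;  ∫_0^2 16*x^2 dx = 128/3;
    ∫_0^2 -12*x dx = -24;  ∫_0^2 9 dx = 18.
  Sum: 128/5 − 32 + 128/3 − 24 + 18 = 454/15.
  ∫_0^2 u'(x)^2 dx = ∫_0^2 (16*x^2 - 16*x + 4) dx. Term by term:
    ∫_0^2 16*x^2 dx = 128/3;  ∫_0^2 -16*x dx = -32;  ∫_0^2 4 dx = 8.
  Sum: 128/3 − 32 + 8 = 56/3.
Adding: ||u||_{H^1}^2 = 454/15 + 56/3 = 734/15.


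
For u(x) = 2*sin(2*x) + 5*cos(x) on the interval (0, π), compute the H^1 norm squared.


||u||_{H^1(0,π)}^2 = 160/3 + 35*π

u'(x) = -5*sin(x) + 4*cos(2*x).
Expand u² and (u')² and integrate term by term on (0, π), using: for integers n ≥ 1, ∫_0^π sin²(nx) dx = ∫_0^π cos²(nx) dx = π/2; for n ≠ n', ∫_0^π sin(nx)sin(n'x) dx = ∫_0^π cos(nx)cos(n'x) dx = 0; and by product-to-sum, ∫_0^π sin(nx)cos(n'x) dx = ½∫_0^π [sin((n+n')x) + sin((n−n')x)] dx, which is 0 when n+n' is even and 2n/(n²−n'²) when n+n' is odd (it need not vanish on (0, π)).
  u² squared terms: (2)²·∫sin(2x)² dx = 4·π/2 = 2*π;  (5)²·∫cos(x)² dx = 25·π/2 = 25*π/2.
  u² cross terms: 2·(2)·(5)·∫sin(2x)·cos(x) dx = 20·(4/3) = 80/3.
  So ∫_0^π u² dx = 2*π + 25*π/2 + 80/3 = 80/3 + 29*π/2.
  (u')² squared terms: (-5)²·∫sin(x)² dx = 25·π/2 = 25*π/2;  (4)²·∫cos(2x)² dx = 16·π/2 = 8*π.
  (u')² cross terms: 2·(-5)·(4)·∫sin(x)·cos(2x) dx = -40·(-2/3) = 80/3.
  So ∫_0^π (u')² dx = 25*π/2 + 8*π + 80/3 = 80/3 + 41*π/2.
||u||_{H^1}^2 = (80/3 + 29*π/2) + (80/3 + 41*π/2) = 160/3 + 35*π.


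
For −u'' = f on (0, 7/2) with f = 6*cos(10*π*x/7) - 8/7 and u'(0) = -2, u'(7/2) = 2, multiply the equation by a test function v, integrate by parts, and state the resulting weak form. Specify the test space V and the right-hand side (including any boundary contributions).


V = H^1(0, 7/2) (v unrestricted at boundary; u is determined up to an additive constant); weak form: ∫_0^7/2 u'v' dx = ∫_0^7/2 (6*cos(10*π*x/7) - 8/7) v dx + 2·v(7/2) + 2·v(0) for all v ∈ V.

Multiply both sides by a test function v and integrate from 0 to 7/2:
  ∫_0^7/2 −u''(x) v(x) dx = ∫_0^7/2 f(x) v(x) dx.
Integrate the LHS by parts once:
  ∫_0^7/2 −u'' v dx = −[u'(x) v(x)]_0^7/2 + ∫_0^7/2 u'(x) v'(x) dx.
Thus ∫_0^7/2 u'(x) v'(x) dx = ∫_0^7/2 f(x) v(x) dx + [u'(x) v(x)]_0^7/2.
Choose V so that boundary terms are either known or forced to vanish.
u has inhomogeneous Neumann u'(0) = -2, u'(7/2) = 2. [u' v]_0^7/2 = (2)·v(7/2) − (-2)·v(0) = 2·v(7/2) + 2·v(0). Take V = H^1(0, 7/2); boundary term becomes part of RHS.
Weak formulation: find u (satisfying any essential BC) such that ∫_0^7/2 u'(x) v'(x) dx = ∫_0^7/2 f v dx + 2·v(7/2) + 2·v(0) for all v ∈ V (Neumann data are natural BCs: they enter the RHS as boundary terms).
Substituting f(x) = 6*cos(10*π*x/7) - 8/7, the right-hand side is ∫_0^7/2 (6*cos(10*π*x/7) - 8/7) v dx + 2·v(7/2) + 2·v(0).
Compatibility check (pure Neumann): taking v ≡ 1 ∈ V gives 0 = ∫_0^7/2 f dx + (2) − (-2), i.e. ∫_0^7/2 f dx must equal u'(0) − u'(7/2) = -4. Indeed ∫_0^7/2 (6*cos(10*π*x/7) - 8/7) dx = -4, so the data are compatible. The solution is then unique only up to an additive constant (fix it e.g. by requiring ∫_0^7/2 u dx = 0).


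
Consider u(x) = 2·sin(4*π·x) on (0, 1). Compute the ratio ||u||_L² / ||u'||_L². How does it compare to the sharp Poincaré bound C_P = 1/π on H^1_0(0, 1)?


||u||_L² / ||u'||_L² = 1/(4*π) < C_P = 1/π.

u(x) = 2·sin(4*π·x), so u'(x) = 8*π*cos(4*π*x).
Writing u(x) = A·sin(kπx/L) with A = 2 and k = 4, use ∫_0^L sin²(kπx/L) dx = L/2 and ∫_0^L cos²(kπx/L) dx = L/2.
u² = 4·sin²(4*π·x) and (u')² = 64*π^2·cos²(4*π·x), and each of sin², cos² integrates to L/2 = 1/2 over (0, 1).
∫_0^1 u² dx = 2, so ||u||_L² = sqrt(2).
∫_0^1 (u')² dx = 32*π^2, so ||u'||_L² = 4*sqrt(2)*π.
Ratio ||u||_L² / ||u'||_L² = 1/(4*π).
Sharp Poincaré constant on H^1_0(0, 1) is C_P = L/π = 1/π, achieved by sin(π·x).
This is the k = 4 harmonic; the ratio L/(kπ) is strictly less than C_P = L/π, consistent with the sharp inequality ||u||_L² ≤ C_P ||u'||_L².


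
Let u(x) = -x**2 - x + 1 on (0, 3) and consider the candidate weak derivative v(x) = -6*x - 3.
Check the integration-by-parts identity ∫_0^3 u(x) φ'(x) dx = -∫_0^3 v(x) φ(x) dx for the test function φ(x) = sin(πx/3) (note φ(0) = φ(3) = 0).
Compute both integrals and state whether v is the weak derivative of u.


LHS = 24/π, RHS = 72/π. No, v is not the weak derivative of u.

u(x) = -x**2 - x + 1, classical derivative u'(x) = -2*x - 1.
φ(x) = sin(πx/3), so φ'(x) = π*cos(π*x/3)/3.
Note φ(0) = φ(3) = 0, so the boundary term u·φ vanishes.
LHS = ∫_0^3 u(x) φ'(x) dx = ∫_0^3 (-π*x^2*cos(π*x/3)/3 - π*x*cos(π*x/3)/3 + π*cos(π*x/3)/3) dx. Term by term:
  ∫_0^3 π*cos(π*x/3)/3 dx = 0;  ∫_0^3 -π*x*cos(π*x/3)/3 dx = 6/π;  ∫_0^3 -π*x^2*cos(π*x/3)/3 dx = 18/π.
Sum: 0 + 6/π + 18/π = 24/π.
So LHS = 24/π.
∫_0^3 v(x) φ(x) dx = ∫_0^3 (-6*x*sin(π*x/3) - 3*sin(π*x/3)) dx. Term by term:
  ∫_0^3 -3*sin(π*x/3) dx = -18/π;  ∫_0^3 -6*x*sin(π*x/3) dx = -54/π.
Sum: -18/π − 54/π = -72/π.
So RHS = -∫_0^3 v(x) φ(x) dx = 72/π.
LHS − RHS = -48/π ≠ 0, so the identity fails.
(For a valid weak derivative the identity must hold for EVERY test function, in particular this one. The failure shows v is NOT the weak derivative of u.)
Correct weak derivative would be u'(x) = -2*x - 1.


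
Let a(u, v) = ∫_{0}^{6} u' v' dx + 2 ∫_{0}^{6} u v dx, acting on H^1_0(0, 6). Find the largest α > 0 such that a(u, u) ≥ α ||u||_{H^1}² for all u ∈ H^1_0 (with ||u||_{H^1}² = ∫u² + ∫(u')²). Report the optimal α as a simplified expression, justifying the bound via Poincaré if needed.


α = 1

Coercivity of a(·,·) on H^1_0(0, 6) means a(u, u) ≥ α ||u||_{H^1}² for every u ∈ H^1_0.
The interval has length L = 6, and Poincaré/coercivity depend only on L. Here a(u, u) = ∫(u')² + (2)·∫u².
Here c = 2 ≥ 1, so a(u,u) = ∫(u')² + c∫u² ≥ ∫(u')² + ∫u² = ||u||_{H^1}², i.e. α = 1 works. No larger α is possible: a(u,u) ≥ α||u||_{H^1}² means (1−α)∫(u')² ≥ (α−c)∫u², and for the modes u_n = sin(nπ(x−x₀)/L) (x₀ the left endpoint) one has ∫u_n²/∫(u_n')² = (L/(nπ))² → 0, so a(u_n,u_n)/||u_n||_{H^1}² → 1. Hence the optimal constant is α = 1.
Therefore α = 1.


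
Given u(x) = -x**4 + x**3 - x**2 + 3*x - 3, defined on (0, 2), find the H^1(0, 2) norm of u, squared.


||u||_{H^1}^2 = 39328/315

The H^1 norm (squared) on an interval (0, L) is
  ||u||_{H^1}^2 = ∫_0^L u(x)^2 dx + ∫_0^L u'(x)^2 dx.
Compute u'(x) = -4*x**3 + 3*x**2 - 2*x + 3.
Then u(x)^2 = x**8 - 2*x**7 + 3*x**6 - 8*x**5 + 13*x**4 - 12*x**3 + 15*x**2 - 18*x + 9 and u'(x)^2 = 16*x**6 - 24*x**5 + 25*x**4 - 36*x**3 + 22*x**2 - 12*x + 9.
Integrate each monomial from 0 to 2 using ∫_0^2 c·x^n dx = c·2^(n+1)/(n+1):
  ∫_0^2 u(x)^2 dx = ∫_0^2 (x^8 - 2*x^7 + 3*x^6 - 8*x^5 + 13*x^4 - 12*x^3 + 15*x^2 - 18*x + 9) dx. Term by term:
    ∫_0^2 x^8 dx = 512/9;  ∫_0^2 -2*x^7 dx = -64;  ∫_0^2 3*x^6 dx = 384/7;
    ∫_0^2 -8*x^5 dx = -256/3;  ∫_0^2 13*x^4 dx = 416/5;  ∫_0^2 -12*x^3 dx = -48;
    ∫_0^2 15*x^2 dx = 40;  ∫_0^2 -18*x dx = -36;  ∫_0^2 9 dx = 18.
  Sum: 512/9 − 64 + 384/7 − 256/3 + 416/5 − 48 + 40 − 36 + 18 = 6178/315.
  ∫_0^2 u'(x)^2 dx = ∫_0^2 (16*x^6 - 24*x^5 + 25*x^4 - 36*x^3 + 22*x^2 - 12*x + 9) dx. Term by term:
    ∫_0^2 16*x^6 dx = 2048/7;  ∫_0^2 -24*x^5 dx = -256;  ∫_0^2 25*x^4 dx = 160;
    ∫_0^2 -36*x^3 dx = -144;  ∫_0^2 22*x^2 dx = 176/3;  ∫_0^2 -12*x dx = -24;
    ∫_0^2 9 dx = 18.
  Sum: 2048/7 − 256 + 160 − 144 + 176/3 − 24 + 18 = 2210/21.
Adding: ||u||_{H^1}^2 = 6178/315 + 2210/21 = 39328/315.


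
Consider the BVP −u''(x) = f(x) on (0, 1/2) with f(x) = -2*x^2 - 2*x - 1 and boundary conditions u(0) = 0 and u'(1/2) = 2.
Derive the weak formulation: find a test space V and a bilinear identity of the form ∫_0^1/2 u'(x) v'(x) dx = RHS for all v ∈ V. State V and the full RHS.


V = {v ∈ H^1(0, 1/2) : v(0) = 0} (test functions vanish at x = 0 where u is specified); weak form: ∫_0^1/2 u'v' dx = ∫_0^1/2 (-2*x^2 - 2*x - 1) v dx + 2·v(1/2) for all v ∈ V.

Multiply both sides by a test function v and integrate from 0 to 1/2:
  ∫_0^1/2 −u''(x) v(x) dx = ∫_0^1/2 f(x) v(x) dx.
Integrate the LHS by parts once:
  ∫_0^1/2 −u'' v dx = −[u'(x) v(x)]_0^1/2 + ∫_0^1/2 u'(x) v'(x) dx.
Thus ∫_0^1/2 u'(x) v'(x) dx = ∫_0^1/2 f(x) v(x) dx + [u'(x) v(x)]_0^1/2.
Choose V so that boundary terms are either known or forced to vanish.
Mixed BC: u(0) = 0 (Dirichlet) and u'(1/2) = 2 (Neumann). Define V = {v ∈ H^1(0, 1/2) : v(0) = 0}. Then [u' v]_0^1/2 = u'(1/2)·v(1/2) − u'(0)·0 = 2·v(1/2).
Weak formulation: find u (satisfying any essential BC) such that ∫_0^1/2 u'(x) v'(x) dx = ∫_0^1/2 f v dx + 2·v(1/2) for all v ∈ V (Dirichlet at 0 absorbed into V; Neumann datum at x = 1/2 contributes the boundary term).
Substituting f(x) = -2*x^2 - 2*x - 1, the right-hand side is ∫_0^1/2 (-2*x^2 - 2*x - 1) v dx + 2·v(1/2).


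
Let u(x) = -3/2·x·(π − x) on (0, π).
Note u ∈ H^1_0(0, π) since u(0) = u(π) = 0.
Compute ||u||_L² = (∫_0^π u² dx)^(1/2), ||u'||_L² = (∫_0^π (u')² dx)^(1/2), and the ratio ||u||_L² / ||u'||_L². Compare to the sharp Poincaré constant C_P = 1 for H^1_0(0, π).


||u||_L² / ||u'||_L² = sqrt(10)*π/10 < C_P = 1.

u(x) = -3/2·x·(π − x), so u'(x) = 3*x - 3*π/2.
u(x) = -3/2·x·(π − x) vanishes at x = 0 and x = π, so u ∈ H^1_0(0, π). Differentiate via the product rule and integrate the resulting polynomials term by term.
  ∫_0^π u² dx = ∫_0^π (9*x^4/4 - 9*π*x^3/2 + 9*π^2*x^2/4) dx. Term by term:
    ∫_0^π 9*x^4/4 dx = 9*π^5/20;  ∫_0^π -9*π*x^3/2 dx = -9*π^5/8;  ∫_0^π 9*π^2*x^2/4 dx = 3*π^5/4.
  Sum: 9*π^5/20 − 9*π^5/8 + 3*π^5/4 = 3*π^5/40.
  ∫_0^π (u')² dx = ∫_0^π (9*x^2 - 9*π*x + 9*π^2/4) dx. Term by term:
    ∫_0^π 9*x^2 dx = 3*π^3;  ∫_0^π -9*π*x dx = -9*π^3/2;  ∫_0^π 9*π^2/4 dx = 9*π^3/4.
  Sum: 3*π^3 − 9*π^3/2 + 9*π^3/4 = 3*π^3/4.
∫_0^π u² dx = 3*π^5/40, so ||u||_L² = sqrt(30)*π^(5/2)/20.
∫_0^π (u')² dx = 3*π^3/4, so ||u'||_L² = sqrt(3)*π^(3/2)/2.
Ratio ||u||_L² / ||u'||_L² = sqrt(10)*π/10.
Sharp Poincaré constant on H^1_0(0, π) is C_P = L/π = 1, achieved by sin(x).
A polynomial bump cannot attain the sharp Poincaré constant (only the first sine eigenfunction does), so the ratio is strictly less than C_P, consistent with ||u||_L² ≤ C_P ||u'||_L².


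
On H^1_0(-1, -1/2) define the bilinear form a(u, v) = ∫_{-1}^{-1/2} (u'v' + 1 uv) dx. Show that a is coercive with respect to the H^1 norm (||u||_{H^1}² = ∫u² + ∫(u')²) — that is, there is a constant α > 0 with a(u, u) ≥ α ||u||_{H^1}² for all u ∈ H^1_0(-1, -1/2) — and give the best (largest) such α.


α = 1

Coercivity of a(·,·) on H^1_0(-1, -1/2) means a(u, u) ≥ α ||u||_{H^1}² for every u ∈ H^1_0.
The interval has length L = 1/2, and Poincaré/coercivity depend only on L. Here a(u, u) = ∫(u')² + (1)·∫u².
Here c = 1 ≥ 1, so a(u,u) = ∫(u')² + c∫u² ≥ ∫(u')² + ∫u² = ||u||_{H^1}², i.e. α = 1 works. No larger α is possible: a(u,u) ≥ α||u||_{H^1}² means (1−α)∫(u')² ≥ (α−c)∫u², and for the modes u_n = sin(nπ(x−x₀)/L) (x₀ the left endpoint) one has ∫u_n²/∫(u_n')² = (L/(nπ))² → 0, so a(u_n,u_n)/||u_n||_{H^1}² → 1. Hence the optimal constant is α = 1.
Therefore α = 1.


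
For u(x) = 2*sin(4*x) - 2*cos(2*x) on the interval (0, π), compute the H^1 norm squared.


||u||_{H^1(0,π)}^2 = 44*π

u'(x) = 4*sin(2*x) + 8*cos(4*x).
Expand u² and (u')² and integrate term by term on (0, π), using: for integers n ≥ 1, ∫_0^π sin²(nx) dx = ∫_0^π cos²(nx) dx = π/2; for n ≠ n', ∫_0^π sin(nx)sin(n'x) dx = ∫_0^π cos(nx)cos(n'x) dx = 0; and by product-to-sum, ∫_0^π sin(nx)cos(n'x) dx = ½∫_0^π [sin((n+n')x) + sin((n−n')x)] dx, which is 0 when n+n' is even and 2n/(n²−n'²) when n+n' is odd (it need not vanish on (0, π)).
  u² squared terms: (-2)²·∫cos(2x)² dx = 4·π/2 = 2*π;  (2)²·∫sin(4x)² dx = 4·π/2 = 2*π.
  u² cross terms: 2·(-2)·(2)·∫cos(2x)·sin(4x) dx = -8·(0) = 0.
  So ∫_0^π u² dx = 2*π + 2*π + 0 = 4*π.
  (u')² squared terms: (4)²·∫sin(2x)² dx = 16·π/2 = 8*π;  (8)²·∫cos(4x)² dx = 64·π/2 = 32*π.
  (u')² cross terms: 2·(4)·(8)·∫sin(2x)·cos(4x) dx = 64·(0) = 0.
  So ∫_0^π (u')² dx = 8*π + 32*π + 0 = 40*π.
||u||_{H^1}^2 = (4*π) + (40*π) = 44*π.
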